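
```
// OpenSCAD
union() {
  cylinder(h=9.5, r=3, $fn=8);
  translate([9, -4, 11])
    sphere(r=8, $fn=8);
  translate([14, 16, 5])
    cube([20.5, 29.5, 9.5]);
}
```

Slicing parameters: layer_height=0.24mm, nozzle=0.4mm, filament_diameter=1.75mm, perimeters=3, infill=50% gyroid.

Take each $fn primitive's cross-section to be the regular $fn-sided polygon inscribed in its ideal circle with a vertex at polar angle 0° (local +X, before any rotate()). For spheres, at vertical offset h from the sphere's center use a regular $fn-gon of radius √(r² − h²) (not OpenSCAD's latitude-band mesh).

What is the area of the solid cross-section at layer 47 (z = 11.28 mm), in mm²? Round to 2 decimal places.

785.55 mm²

At z = 11.28 mm: the cylinder does not reach this height (z outside [0, 9.5]); the r=8 sphere at (9, -4) contributes a regular 8-gon of circumradius √(8²−0.28²) = 7.995 (area = (8/2)·7.995²·sin(360°/8) = 180.80 mm²); the 20.5×29.5 cube at (14, 16) contributes its full rectangle (area 604.75 mm²); Merging all regions: the 2 present regions are separate (no shared area or edge), so areas and boundary lengths simply add and each stays a separate island — area = 785.55 mm². Overall, the cross-section has 2 separate islands. Net area = 785.55 mm².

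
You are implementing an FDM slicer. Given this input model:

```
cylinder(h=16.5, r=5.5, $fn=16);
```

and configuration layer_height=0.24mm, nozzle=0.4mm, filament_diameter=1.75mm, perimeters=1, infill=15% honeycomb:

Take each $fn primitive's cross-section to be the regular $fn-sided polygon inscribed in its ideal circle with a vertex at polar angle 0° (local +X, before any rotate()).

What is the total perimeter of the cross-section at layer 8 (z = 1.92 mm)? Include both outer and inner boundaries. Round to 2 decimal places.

At z = 1.92 mm: the r=5.5 cylinder contributes a regular 16-gon of circumradius 5.5 (perimeter = 2·16·5.500·sin(180°/16) = 34.34 mm). Overall, the cross-section is a single solid region. Total boundary length (outer) = 34.34 mm.

34.34 mm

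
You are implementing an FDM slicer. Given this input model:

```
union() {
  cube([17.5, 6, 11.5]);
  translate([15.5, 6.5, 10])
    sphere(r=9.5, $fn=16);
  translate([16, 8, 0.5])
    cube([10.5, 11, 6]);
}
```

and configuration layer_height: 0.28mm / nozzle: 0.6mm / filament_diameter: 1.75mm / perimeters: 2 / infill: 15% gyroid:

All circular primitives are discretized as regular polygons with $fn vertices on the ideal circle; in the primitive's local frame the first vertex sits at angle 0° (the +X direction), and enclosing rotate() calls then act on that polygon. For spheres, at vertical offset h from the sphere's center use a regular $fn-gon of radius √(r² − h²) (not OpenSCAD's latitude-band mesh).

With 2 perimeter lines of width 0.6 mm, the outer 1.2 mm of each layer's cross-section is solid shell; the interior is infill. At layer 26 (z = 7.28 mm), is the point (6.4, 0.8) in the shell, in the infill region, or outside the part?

At z = 7.28 mm: the cube (footprint 17.5×6) is included at this height; the r=9.5 sphere at (15.5, 6.5) contributes a regular 16-gon of circumradius √(9.5²−2.72²) = 9.102; the cube at (16, 8) is absent (z outside [0.5, 6.5]); Combining (union): the regions partially overlap (shared area 60.30 mm²), so overlapping operands fuse into one piece — 1 connected region. Overall, the cross-section is a single solid region. The nearest boundary edge runs (9.16, 0.00)→(0.00, 0.00); distance from the point to it = 0.80 mm. The point is inside the cross-section, 0.80 mm from the nearest boundary — within the 1.2 mm shell band (2 × 0.6).

shell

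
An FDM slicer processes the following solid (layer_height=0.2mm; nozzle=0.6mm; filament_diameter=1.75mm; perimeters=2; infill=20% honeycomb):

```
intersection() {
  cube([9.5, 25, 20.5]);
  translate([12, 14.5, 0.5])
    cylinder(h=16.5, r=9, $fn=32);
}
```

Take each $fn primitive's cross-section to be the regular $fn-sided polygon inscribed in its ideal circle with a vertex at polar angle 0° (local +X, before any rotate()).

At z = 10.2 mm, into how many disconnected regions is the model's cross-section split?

At z = 10.2 mm: the 9.5×25 cube contributes its full rectangle; the cylinder at (12, 14.5): section is a regular 32-gon, circumradius r=9; After intersecting: the r=9 cylinder at (12, 14.5) partially overlaps the 9.5×25 cube; clipping to the common part keeps 82.15 mm² — 1 connected region. The result has 1 disconnected region.

1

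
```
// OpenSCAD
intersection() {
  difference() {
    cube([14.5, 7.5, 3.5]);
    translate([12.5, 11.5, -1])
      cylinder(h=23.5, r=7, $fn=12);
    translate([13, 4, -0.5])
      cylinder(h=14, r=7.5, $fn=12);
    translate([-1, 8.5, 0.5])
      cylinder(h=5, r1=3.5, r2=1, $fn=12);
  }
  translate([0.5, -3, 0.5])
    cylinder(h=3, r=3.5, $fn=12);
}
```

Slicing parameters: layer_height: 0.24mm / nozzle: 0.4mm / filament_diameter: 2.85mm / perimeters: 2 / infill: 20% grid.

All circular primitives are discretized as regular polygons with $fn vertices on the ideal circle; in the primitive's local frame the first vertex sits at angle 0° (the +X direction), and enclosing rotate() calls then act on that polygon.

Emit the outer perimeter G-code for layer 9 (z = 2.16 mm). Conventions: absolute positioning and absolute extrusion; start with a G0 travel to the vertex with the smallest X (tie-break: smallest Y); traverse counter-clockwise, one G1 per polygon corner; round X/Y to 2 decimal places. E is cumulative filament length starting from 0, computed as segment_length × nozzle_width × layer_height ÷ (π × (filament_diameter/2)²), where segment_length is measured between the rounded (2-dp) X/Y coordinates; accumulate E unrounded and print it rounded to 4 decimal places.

G0 X0.00 Y0.00 Z2.16
G1 X2.28 Y0.00 E0.0343
G1 X2.25 Y0.03 E0.0349
G1 X0.50 Y0.50 E0.0622
G1 X0.00 Y0.37 E0.0700
G1 X0.00 Y0.00 E0.0756

At z = 2.16 mm: the cube (footprint 14.5×7.5) is included at this height; the cylinder at (12.5, 11.5): section is a regular 12-gon, circumradius r=7; the r=7.5 cylinder at (13, 4) contributes a regular 12-gon of circumradius 7.5; the cone at (-1, 8.5) (r1=3.5→r2=1) has section circumradius 2.670 here — a regular 12-gon; After the difference (first − rest): starting from the 14.5×7.5 cube, the r=7 cylinder at (12.5, 11.5) partially overlaps it — only the 16.45 mm² overlap (of its 147.00 mm²) is removed, clipping the outline; the r=7.5 cylinder at (13, 4) partially overlaps it — only the 47.24 mm² overlap (of its 168.75 mm²) is removed, clipping the outline; the cone at (-1, 8.5) partially overlaps it — only the 1.27 mm² overlap (of its 21.39 mm²) is removed, clipping the outline — 1 connected region; the r=3.5 cylinder at (0.5, -3) contributes a regular 12-gon of circumradius 3.5; Keeping only the common overlap: the r=3.5 cylinder at (0.5, -3) partially overlaps the result so far; clipping to the common part keeps 0.68 mm² — 1 connected region. The outline is a single polygon with 5 vertices. Extrusion per mm of travel: 0.4 × 0.24 / (π × 1.425²) = 0.015048. Accumulating E over each segment gives final E = 0.0756.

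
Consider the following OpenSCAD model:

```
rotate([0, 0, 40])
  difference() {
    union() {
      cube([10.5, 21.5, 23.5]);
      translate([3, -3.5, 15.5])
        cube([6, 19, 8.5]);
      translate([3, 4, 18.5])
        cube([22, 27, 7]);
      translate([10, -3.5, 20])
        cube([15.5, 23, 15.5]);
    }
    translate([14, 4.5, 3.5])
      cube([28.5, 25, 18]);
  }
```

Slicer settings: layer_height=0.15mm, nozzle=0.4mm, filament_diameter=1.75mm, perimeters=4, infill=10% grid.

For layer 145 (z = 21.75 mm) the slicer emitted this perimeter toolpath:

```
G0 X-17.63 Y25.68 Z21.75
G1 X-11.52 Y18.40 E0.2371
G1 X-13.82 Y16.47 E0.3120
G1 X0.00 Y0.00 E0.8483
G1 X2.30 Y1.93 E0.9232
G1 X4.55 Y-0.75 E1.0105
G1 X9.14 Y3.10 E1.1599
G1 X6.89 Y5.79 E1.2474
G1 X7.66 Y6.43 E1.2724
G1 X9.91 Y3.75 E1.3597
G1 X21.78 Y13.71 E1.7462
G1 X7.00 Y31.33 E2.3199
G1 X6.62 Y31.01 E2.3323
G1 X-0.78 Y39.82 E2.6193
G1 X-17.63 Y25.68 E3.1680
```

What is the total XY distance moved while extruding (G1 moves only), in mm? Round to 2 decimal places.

Sum the Euclidean lengths of each G1 segment: total = 127.00 mm.

127.00 mm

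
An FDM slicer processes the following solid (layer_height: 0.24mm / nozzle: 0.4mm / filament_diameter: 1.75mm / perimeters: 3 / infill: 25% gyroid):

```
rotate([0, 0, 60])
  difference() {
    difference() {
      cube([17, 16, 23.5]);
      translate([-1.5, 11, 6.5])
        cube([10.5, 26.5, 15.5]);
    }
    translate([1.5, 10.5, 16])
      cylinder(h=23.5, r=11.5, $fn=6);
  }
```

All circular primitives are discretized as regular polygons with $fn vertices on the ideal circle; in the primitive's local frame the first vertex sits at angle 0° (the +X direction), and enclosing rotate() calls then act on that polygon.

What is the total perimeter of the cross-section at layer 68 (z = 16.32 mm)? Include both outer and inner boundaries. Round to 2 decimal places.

65.82 mm

At z = 16.32 mm: the cube is present — its section is the full 17×16 rectangle (perimeter 66.00 mm); the 10.5×26.5 cube at (-1.5, 11) contributes its full rectangle (perimeter 74.00 mm); Taking the first minus the rest: starting from the 17×16 cube, the 10.5×26.5 cube at (-1.5, 11) partially overlaps it — only the 45.00 mm² overlap (of its 278.25 mm²) is removed, clipping the outline — boundary = 66.00 mm; the r=11.5 cylinder at (1.5, 10.5) contributes a regular 6-gon of circumradius 11.5 (perimeter = 2·6·11.500·sin(180°/6) = 69.00 mm); Subtracting the remaining from the first: starting from the result so far, the r=11.5 cylinder at (1.5, 10.5) partially overlaps it — only the 118.61 mm² overlap (of its 343.60 mm²) is removed, clipping the outline — boundary = 65.82 mm; (whole slice rotated 60° about Z — lengths, areas and connectivity unchanged). Overall, the cross-section is a single solid region. Total boundary length (outer) = 65.82 mm.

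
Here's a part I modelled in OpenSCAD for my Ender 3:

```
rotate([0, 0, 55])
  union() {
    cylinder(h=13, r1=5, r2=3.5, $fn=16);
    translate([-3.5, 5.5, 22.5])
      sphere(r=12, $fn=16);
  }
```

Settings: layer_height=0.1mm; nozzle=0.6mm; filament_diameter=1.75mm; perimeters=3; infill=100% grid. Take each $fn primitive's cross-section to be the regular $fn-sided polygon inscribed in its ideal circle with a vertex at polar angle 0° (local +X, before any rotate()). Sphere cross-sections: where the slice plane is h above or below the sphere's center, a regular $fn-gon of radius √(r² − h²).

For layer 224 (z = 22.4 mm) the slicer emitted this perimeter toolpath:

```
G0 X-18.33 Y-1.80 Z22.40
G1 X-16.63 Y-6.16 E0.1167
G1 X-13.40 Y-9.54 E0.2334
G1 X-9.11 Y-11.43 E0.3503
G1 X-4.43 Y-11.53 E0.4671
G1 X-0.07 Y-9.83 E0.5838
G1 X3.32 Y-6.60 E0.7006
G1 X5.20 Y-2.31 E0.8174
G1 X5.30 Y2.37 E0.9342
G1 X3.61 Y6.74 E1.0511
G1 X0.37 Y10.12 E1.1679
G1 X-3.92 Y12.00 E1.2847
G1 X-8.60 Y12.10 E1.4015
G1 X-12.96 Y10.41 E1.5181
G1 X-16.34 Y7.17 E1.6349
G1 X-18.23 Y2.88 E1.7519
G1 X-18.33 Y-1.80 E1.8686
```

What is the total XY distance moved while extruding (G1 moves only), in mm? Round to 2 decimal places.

74.91 mm

Sum the Euclidean lengths of each G1 segment: total = 74.91 mm.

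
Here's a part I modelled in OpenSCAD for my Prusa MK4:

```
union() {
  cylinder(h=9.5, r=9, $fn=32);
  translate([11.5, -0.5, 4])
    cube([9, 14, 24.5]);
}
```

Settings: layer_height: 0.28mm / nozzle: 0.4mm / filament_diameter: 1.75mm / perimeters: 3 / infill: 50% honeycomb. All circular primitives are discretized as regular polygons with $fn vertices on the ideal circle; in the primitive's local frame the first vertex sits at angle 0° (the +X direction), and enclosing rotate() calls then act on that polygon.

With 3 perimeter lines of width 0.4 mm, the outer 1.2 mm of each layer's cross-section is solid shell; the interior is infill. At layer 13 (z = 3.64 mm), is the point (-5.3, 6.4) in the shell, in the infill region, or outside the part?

shell

At z = 3.64 mm: the cylinder: section is a regular 32-gon, circumradius r=9; the cube at (11.5, -0.5) is absent (z outside [4, 28.5]); Combining (union): only the r=9 cylinder is present, so the union is just that shape — 1 connected region. Overall, the cross-section is a single solid region. The nearest boundary edge runs (-5.00, 7.48)→(-6.36, 6.36); distance from the point to it = 0.65 mm. The point is inside the cross-section, 0.65 mm from the nearest boundary — within the 1.2 mm shell band (3 × 0.4).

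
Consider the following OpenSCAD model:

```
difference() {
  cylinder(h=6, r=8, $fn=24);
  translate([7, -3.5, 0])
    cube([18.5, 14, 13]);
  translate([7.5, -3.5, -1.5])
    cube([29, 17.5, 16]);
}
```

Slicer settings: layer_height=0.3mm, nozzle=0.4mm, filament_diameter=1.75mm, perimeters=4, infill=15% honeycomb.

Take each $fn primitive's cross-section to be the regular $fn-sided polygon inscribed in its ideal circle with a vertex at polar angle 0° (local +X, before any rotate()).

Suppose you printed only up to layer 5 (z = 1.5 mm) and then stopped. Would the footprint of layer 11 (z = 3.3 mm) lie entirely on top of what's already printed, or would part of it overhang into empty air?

entirely on top

Compare the two slices. At z = 1.5: the r=8 cylinder gives a regular 24-gon of circumradius 8 (constant along its height) (area = (24/2)·8.000²·sin(360°/24) = 198.77 mm²); the cube at (7, -3.5) (footprint 18.5×14) is included at this height (area 259.00 mm²); the 29×17.5 cube at (7.5, -3.5) contributes its full rectangle (area 507.50 mm²); After the difference (first − rest): starting from the r=8 cylinder (198.77 mm²), the 18.5×14 cube at (7, -3.5) partially overlaps it — only the 4.83 mm² overlap (of its 259.00 mm²) is removed, clipping the outline; the 29×17.5 cube at (7.5, -3.5) misses the remaining region (no effect) — area = 193.94 mm². At z = 3.3: the cylinder: section is a regular 24-gon, circumradius r=8 (area = (24/2)·8.000²·sin(360°/24) = 198.77 mm²); the 18.5×14 cube at (7, -3.5) contributes its full rectangle (area 259.00 mm²); the 29×17.5 cube at (7.5, -3.5) contributes its full rectangle (area 507.50 mm²); Taking the first minus the rest: starting from the r=8 cylinder (198.77 mm²), the 18.5×14 cube at (7, -3.5) partially overlaps it — only the 4.83 mm² overlap (of its 259.00 mm²) is removed, clipping the outline; the 29×17.5 cube at (7.5, -3.5) misses the remaining region (no effect) — area = 193.94 mm². Checking containment: the cross-section at z = 3.3 is a subset of the cross-section at z = 1.5.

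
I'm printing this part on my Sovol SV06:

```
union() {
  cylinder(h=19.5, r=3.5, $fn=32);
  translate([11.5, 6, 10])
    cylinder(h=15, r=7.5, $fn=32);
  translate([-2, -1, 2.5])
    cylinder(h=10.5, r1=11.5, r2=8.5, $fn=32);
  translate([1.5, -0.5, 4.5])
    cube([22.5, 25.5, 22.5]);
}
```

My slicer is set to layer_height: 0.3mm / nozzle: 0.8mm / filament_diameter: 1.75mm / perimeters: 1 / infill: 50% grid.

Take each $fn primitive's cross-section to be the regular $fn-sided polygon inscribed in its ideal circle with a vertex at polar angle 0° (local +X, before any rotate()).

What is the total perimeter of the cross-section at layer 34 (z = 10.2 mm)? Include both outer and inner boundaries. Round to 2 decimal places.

130.34 mm

At z = 10.2 mm: the r=3.5 cylinder gives a regular 32-gon of circumradius 3.5 (constant along its height) (perimeter = 2·32·3.500·sin(180°/32) = 21.96 mm); the cylinder at (11.5, 6): section is a regular 32-gon, circumradius r=7.5 (perimeter = 2·32·7.500·sin(180°/32) = 47.05 mm); the cone at (-2, -1) contributes a regular 32-gon of circumradius 9.300 (interpolated between r1=11.5 and r2=8.5 at t=0.733) (perimeter = 2·32·9.300·sin(180°/32) = 58.34 mm); the cube at (1.5, -0.5) (footprint 22.5×25.5) is included at this height (perimeter 96.00 mm); Merging all regions: the regions partially overlap (shared area 241.90 mm²), so the edge portions inside another operand are dropped and the merged outline is re-measured after clipping — boundary = 130.34 mm. Overall, the cross-section is a single solid region. Total boundary length (outer) = 130.34 mm.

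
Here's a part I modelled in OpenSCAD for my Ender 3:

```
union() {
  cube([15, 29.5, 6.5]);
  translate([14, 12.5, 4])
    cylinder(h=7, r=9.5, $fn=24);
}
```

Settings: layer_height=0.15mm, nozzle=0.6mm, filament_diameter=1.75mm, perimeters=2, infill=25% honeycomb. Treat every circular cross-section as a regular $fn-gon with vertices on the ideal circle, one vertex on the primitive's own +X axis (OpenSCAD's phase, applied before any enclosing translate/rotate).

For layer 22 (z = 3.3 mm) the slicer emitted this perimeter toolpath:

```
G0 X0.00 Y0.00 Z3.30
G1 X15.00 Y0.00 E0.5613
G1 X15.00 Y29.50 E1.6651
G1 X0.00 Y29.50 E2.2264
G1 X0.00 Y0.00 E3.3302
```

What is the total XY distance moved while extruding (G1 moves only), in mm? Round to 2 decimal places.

Sum the Euclidean lengths of each G1 segment: total = 89.00 mm.

89.00 mm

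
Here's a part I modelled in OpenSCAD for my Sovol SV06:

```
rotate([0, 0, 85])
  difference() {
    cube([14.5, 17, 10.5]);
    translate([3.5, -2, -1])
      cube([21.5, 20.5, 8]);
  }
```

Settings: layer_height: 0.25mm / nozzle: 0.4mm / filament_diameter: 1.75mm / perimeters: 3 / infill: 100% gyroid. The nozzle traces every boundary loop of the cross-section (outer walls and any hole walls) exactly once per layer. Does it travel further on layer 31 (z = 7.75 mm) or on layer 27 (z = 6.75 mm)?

layer 31 (z = 7.75 mm)

Layer 31 (z = 7.75): the 14.5×17 cube contributes its full rectangle (perimeter 63.00 mm); the cube at (3.5, -2) is not intersected at this z (z outside [-1, 7]); After the difference (first − rest): none of the subtracted shapes is present at this height, so the 14.5×17 cube is unchanged — boundary = 63.00 mm; (rotated 85° about Z; rotation is an isometry so areas/perimeters/island counts are preserved). So its perimeter = 63.00 mm. Layer 27 (z = 6.75): the 14.5×17 cube contributes its full rectangle (perimeter 63.00 mm); the cube at (3.5, -2) (footprint 21.5×20.5) is included at this height (perimeter 84.00 mm); After the difference (first − rest): starting from the 14.5×17 cube, the 21.5×20.5 cube at (3.5, -2) partially overlaps it — only the 187.00 mm² overlap (of its 440.75 mm²) is removed, clipping the outline — boundary = 41.00 mm; (rotated 85° about Z; rotation is an isometry so areas/perimeters/island counts are preserved). So its perimeter = 41.00 mm. Layer 31 is larger (63.00 vs 41.00 mm).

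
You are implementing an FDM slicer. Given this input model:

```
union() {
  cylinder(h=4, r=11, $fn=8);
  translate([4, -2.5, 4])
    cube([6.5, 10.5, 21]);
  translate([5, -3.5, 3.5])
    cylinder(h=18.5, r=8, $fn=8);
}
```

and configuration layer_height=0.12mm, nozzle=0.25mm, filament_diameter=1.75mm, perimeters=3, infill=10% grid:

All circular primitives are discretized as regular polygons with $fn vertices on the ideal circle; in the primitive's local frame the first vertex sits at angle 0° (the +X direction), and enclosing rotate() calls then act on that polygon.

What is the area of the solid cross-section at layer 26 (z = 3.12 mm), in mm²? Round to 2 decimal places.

342.24 mm²

At z = 3.12 mm: the cylinder: section is a regular 8-gon, circumradius r=11 (area = (8/2)·11.000²·sin(360°/8) = 342.24 mm²); the cube at (4, -2.5) is not intersected at this z (z outside [4, 25]); the cylinder at (5, -3.5) does not reach this height (z outside [3.5, 22]); Taking the union: only the r=11 cylinder is present, so the union is just that shape — area = 342.24 mm². Overall, the cross-section is a single solid region. Net area = 342.24 mm².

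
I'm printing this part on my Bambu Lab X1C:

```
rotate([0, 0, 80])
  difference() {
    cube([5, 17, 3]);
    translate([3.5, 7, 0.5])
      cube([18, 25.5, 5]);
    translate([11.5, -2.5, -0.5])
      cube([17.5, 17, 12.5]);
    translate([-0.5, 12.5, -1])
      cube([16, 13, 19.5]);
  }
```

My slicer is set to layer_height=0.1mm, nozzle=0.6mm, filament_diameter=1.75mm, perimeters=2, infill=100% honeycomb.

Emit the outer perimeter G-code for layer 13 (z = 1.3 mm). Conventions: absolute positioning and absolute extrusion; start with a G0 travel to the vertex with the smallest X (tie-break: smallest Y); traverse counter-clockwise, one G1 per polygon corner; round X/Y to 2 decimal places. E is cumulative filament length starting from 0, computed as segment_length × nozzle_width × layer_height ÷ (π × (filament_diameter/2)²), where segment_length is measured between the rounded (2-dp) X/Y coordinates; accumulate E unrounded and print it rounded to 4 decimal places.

At z = 1.3 mm: the 5×17 cube contributes its full rectangle; the cube at (3.5, 7) is present — its section is the full 18×25.5 rectangle; the 17.5×17 cube at (11.5, -2.5) contributes its full rectangle; the cube at (-0.5, 12.5) is present — its section is the full 16×13 rectangle; Taking the first minus the rest: starting from the 5×17 cube, the 18×25.5 cube at (3.5, 7) partially overlaps it — only the 15.00 mm² overlap (of its 459.00 mm²) is removed, clipping the outline; the 17.5×17 cube at (11.5, -2.5) misses the remaining region (no effect); the 16×13 cube at (-0.5, 12.5) partially overlaps it — only the 15.75 mm² overlap (of its 208.00 mm²) is removed, clipping the outline — 1 connected region; (rotated 80° about Z; rotation is an isometry so areas/perimeters/island counts are preserved). The outline is a single polygon with 6 vertices. Extrusion per mm of travel: 0.6 × 0.1 / (π × 0.875²) = 0.024945. Accumulating E over each segment gives final E = 0.8732.

G0 X-12.31 Y2.17 Z1.30
G1 X0.00 Y0.00 E0.3118
G1 X0.87 Y4.92 E0.4364
G1 X-6.03 Y6.14 E0.6112
G1 X-6.29 Y4.66 E0.6487
G1 X-11.70 Y5.62 E0.7858
G1 X-12.31 Y2.17 E0.8732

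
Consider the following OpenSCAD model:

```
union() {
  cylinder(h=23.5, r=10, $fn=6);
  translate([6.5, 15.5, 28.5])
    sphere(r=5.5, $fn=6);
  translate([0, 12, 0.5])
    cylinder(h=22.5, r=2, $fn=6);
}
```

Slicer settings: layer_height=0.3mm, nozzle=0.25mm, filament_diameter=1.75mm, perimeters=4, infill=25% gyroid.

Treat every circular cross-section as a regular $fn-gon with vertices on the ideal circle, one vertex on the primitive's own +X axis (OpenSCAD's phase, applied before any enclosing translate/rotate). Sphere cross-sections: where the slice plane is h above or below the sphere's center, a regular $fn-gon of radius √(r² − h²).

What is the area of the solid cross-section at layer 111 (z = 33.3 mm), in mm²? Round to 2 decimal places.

18.73 mm²

At z = 33.3 mm: the cylinder is not intersected at this z (z outside [0, 23.5]); the sphere at (6.5, 15.5): section is a regular 6-gon, circumradius = √(r²−h²) = √(5.5²−4.8²) = 2.685 (area = (6/2)·2.685²·sin(360°/6) = 18.73 mm²); the cylinder at (0, 12) does not reach this height (z outside [0.5, 23]); Taking the union: only the r=5.5 sphere at (6.5, 15.5) is present, so the union is just that shape — area = 18.73 mm². Overall, the cross-section is a single solid region. Net area = 18.73 mm².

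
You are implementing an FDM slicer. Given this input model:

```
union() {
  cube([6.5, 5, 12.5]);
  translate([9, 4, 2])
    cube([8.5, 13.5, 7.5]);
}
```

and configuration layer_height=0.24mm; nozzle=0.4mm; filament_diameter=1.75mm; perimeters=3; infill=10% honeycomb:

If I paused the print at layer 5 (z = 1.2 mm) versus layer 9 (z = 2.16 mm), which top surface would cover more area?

layer 9 (z = 2.16 mm)

Layer 5 (z = 1.2): the cube (footprint 6.5×5) is included at this height (area 32.50 mm²); the cube at (9, 4) is absent (z outside [2, 9.5]); Taking the union: only the 6.5×5 cube is present, so the union is just that shape — area = 32.50 mm². So its area = 32.50 mm². Layer 9 (z = 2.16): the cube is present — its section is the full 6.5×5 rectangle (area 32.50 mm²); the cube at (9, 4) (footprint 8.5×13.5) is included at this height (area 114.75 mm²); Taking the union: the 2 present regions are separate (no shared area or edge), so areas and boundary lengths simply add and each stays a separate island — area = 147.25 mm². So its area = 147.25 mm². Layer 9 is larger (147.25 vs 32.50 mm²).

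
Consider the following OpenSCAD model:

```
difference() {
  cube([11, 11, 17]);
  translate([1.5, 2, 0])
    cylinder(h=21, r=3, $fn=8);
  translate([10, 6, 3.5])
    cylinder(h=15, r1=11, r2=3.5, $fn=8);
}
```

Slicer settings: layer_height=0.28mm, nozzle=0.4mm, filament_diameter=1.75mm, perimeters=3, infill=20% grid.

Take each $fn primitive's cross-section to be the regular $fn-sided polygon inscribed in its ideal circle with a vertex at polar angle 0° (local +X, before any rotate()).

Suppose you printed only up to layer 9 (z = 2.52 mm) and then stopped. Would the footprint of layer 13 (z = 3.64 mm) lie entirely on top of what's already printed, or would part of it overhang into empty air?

Compare the two slices. At z = 2.52: the cube is present — its section is the full 11×11 rectangle (area 121.00 mm²); the r=3 cylinder at (1.5, 2) gives a regular 8-gon of circumradius 3 (constant along its height) (area = (8/2)·3.000²·sin(360°/8) = 25.46 mm²); the cone at (10, 6) is not intersected at this z (z outside [3.5, 18.5]); Subtracting the remaining from the first: starting from the 11×11 cube (121.00 mm²), the r=3 cylinder at (1.5, 2) partially overlaps it — only the 18.57 mm² overlap (of its 25.46 mm²) is removed, clipping the outline — area = 102.43 mm². At z = 3.64: the cube is present — its section is the full 11×11 rectangle (area 121.00 mm²); the cylinder at (1.5, 2): section is a regular 8-gon, circumradius r=3 (area = (8/2)·3.000²·sin(360°/8) = 25.46 mm²); the cone at (10, 6) contributes a regular 8-gon of circumradius 10.930 (interpolated between r1=11 and r2=3.5 at t=0.009) (area = (8/2)·10.930²·sin(360°/8) = 337.90 mm²); After the difference (first − rest): starting from the 11×11 cube (121.00 mm²), the r=3 cylinder at (1.5, 2) partially overlaps it — only the 18.57 mm² overlap (of its 25.46 mm²) is removed, clipping the outline; the cone at (10, 6) partially overlaps it — only the 100.86 mm² overlap (of its 337.90 mm²) is removed, clipping the outline — area = 1.57 mm². Checking containment: the cross-section at z = 3.64 is a subset of the cross-section at z = 2.52.

entirely on top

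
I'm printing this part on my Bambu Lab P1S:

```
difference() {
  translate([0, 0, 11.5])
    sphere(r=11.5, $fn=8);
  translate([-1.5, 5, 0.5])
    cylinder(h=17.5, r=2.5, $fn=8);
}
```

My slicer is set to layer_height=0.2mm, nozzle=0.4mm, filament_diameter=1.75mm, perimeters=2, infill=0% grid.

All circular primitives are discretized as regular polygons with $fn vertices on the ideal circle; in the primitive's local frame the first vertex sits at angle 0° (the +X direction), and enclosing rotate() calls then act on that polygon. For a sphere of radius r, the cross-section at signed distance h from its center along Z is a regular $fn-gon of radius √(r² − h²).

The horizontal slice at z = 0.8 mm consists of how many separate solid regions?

1

At z = 0.8 mm: the r=11.5 sphere slices to a regular 8-gon of circumradius 4.214 (√(r²−h²) with h=10.7 from center); the r=2.5 cylinder at (-1.5, 5) gives a regular 8-gon of circumradius 2.5 (constant along its height); After the difference (first − rest): starting from the r=11.5 sphere, the r=2.5 cylinder at (-1.5, 5) partially overlaps it — only the 2.76 mm² overlap (of its 17.68 mm²) is removed, clipping the outline — 1 connected region. The result has 1 disconnected region.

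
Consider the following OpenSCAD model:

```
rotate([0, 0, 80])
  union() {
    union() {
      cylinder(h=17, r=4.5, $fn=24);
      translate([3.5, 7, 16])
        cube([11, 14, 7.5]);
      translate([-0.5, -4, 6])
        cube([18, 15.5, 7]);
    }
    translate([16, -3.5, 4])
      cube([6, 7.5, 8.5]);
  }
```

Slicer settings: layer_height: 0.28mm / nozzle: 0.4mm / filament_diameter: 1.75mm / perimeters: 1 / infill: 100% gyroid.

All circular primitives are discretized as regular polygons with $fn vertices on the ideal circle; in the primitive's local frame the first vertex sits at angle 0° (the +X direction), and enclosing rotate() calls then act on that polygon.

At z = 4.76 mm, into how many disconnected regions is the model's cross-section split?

2

At z = 4.76 mm: the cylinder: section is a regular 24-gon, circumradius r=4.5; the cube at (3.5, 7) does not reach this height (z outside [16, 23.5]); the cube at (-0.5, -4) is not intersected at this z (z outside [6, 13]); Merging all regions: only the r=4.5 cylinder is present, so the union is just that shape — 1 connected region; the 6×7.5 cube at (16, -3.5) contributes its full rectangle; Taking the union: the 2 present regions are separate (no shared area or edge), so areas and boundary lengths simply add and each stays a separate island — 2 connected regions; (rotated 80° about Z; rotation is an isometry so areas/perimeters/island counts are preserved). The result has 2 disconnected regions.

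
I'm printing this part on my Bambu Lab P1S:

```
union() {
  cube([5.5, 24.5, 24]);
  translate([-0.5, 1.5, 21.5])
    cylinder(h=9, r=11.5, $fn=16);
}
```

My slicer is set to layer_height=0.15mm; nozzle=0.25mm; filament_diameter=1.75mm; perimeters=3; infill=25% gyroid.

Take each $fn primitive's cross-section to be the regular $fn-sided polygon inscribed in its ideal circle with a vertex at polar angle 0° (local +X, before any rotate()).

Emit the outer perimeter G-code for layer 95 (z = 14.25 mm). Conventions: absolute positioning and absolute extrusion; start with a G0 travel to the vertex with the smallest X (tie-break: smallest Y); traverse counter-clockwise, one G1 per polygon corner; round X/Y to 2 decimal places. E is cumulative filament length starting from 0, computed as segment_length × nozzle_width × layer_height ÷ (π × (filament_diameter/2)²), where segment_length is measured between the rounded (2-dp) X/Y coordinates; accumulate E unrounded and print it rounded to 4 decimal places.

G0 X0.00 Y0.00 Z14.25
G1 X5.50 Y0.00 E0.0857
G1 X5.50 Y24.50 E0.4677
G1 X0.00 Y24.50 E0.5535
G1 X0.00 Y0.00 E0.9354

At z = 14.25 mm: the cube (footprint 5.5×24.5) is included at this height; the cylinder at (-0.5, 1.5) is not intersected at this z (z outside [21.5, 30.5]); Merging all regions: only the 5.5×24.5 cube is present, so the union is just that shape — 1 connected region. The outline is a single polygon with 4 vertices. Extrusion per mm of travel: 0.25 × 0.15 / (π × 0.875²) = 0.015591. Accumulating E over each segment gives final E = 0.9354.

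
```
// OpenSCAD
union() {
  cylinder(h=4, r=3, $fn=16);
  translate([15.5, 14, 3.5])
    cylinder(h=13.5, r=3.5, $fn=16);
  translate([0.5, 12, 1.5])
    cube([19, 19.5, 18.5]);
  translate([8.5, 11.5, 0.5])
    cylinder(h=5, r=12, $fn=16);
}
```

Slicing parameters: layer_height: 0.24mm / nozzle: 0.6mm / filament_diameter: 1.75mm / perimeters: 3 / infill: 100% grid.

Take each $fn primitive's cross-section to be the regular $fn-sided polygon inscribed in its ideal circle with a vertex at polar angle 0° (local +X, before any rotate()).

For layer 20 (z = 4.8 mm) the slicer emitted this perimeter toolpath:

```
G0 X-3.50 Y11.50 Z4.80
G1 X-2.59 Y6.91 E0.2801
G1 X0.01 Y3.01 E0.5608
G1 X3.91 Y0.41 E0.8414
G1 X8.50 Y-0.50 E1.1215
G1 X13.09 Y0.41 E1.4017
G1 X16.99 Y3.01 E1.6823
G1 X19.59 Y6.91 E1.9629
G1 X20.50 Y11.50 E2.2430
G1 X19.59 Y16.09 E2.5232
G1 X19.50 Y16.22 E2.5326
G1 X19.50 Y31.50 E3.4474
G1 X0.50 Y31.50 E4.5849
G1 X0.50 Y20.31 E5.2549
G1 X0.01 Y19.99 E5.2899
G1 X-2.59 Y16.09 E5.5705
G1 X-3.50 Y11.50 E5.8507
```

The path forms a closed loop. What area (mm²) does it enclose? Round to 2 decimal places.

Apply the shoelace formula to the sequence of (X, Y) vertices; enclosed area = 626.37 mm².

626.37 mm²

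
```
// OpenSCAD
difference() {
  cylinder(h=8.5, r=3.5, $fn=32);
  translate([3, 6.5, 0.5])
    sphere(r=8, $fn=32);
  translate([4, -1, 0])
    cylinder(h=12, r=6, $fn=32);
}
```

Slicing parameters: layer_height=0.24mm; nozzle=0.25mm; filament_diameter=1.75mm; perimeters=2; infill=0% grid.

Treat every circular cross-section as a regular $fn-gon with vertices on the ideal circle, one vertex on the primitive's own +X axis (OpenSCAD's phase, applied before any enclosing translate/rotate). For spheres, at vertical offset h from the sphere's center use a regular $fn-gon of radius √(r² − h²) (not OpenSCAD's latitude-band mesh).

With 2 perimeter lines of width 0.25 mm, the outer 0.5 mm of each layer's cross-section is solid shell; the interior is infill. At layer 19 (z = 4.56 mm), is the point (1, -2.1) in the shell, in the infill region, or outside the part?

At z = 4.56 mm: the r=3.5 cylinder contributes a regular 32-gon of circumradius 3.5; the sphere at (3, 6.5): section is a regular 32-gon, circumradius = √(r²−h²) = √(8²−4.06²) = 6.893; the r=6 cylinder at (4, -1) gives a regular 32-gon of circumradius 6 (constant along its height); After the difference (first − rest): starting from the r=3.5 cylinder, the r=8 sphere at (3, 6.5) partially overlaps it — only the 15.12 mm² overlap (of its 148.32 mm²) is removed, clipping the outline; the r=6 cylinder at (4, -1) partially overlaps it — only the 16.67 mm² overlap (of its 112.37 mm²) is removed, clipping the outline — 1 connected region. Overall, the cross-section is a single solid region. The nearest boundary edge runs (-1.88, -2.17)→(-1.61, -3.09); distance from the point to it = 2.78 mm. The point is not inside any of the regions above, so it lies outside the cross-section (2.78 mm from the nearest boundary).

outside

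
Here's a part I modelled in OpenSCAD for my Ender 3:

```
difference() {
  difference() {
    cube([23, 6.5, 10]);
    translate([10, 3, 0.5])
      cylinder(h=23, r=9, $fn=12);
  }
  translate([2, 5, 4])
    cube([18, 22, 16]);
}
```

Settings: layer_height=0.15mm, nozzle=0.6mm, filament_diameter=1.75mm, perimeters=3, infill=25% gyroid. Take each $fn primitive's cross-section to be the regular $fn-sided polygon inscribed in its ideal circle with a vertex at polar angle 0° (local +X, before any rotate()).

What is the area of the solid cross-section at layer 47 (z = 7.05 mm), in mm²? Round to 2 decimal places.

At z = 7.05 mm: the 23×6.5 cube contributes its full rectangle (area 149.50 mm²); the r=9 cylinder at (10, 3) gives a regular 12-gon of circumradius 9 (constant along its height) (area = (12/2)·9.000²·sin(360°/12) = 243.00 mm²); After the difference (first − rest): starting from the 23×6.5 cube (149.50 mm²), the r=9 cylinder at (10, 3) partially overlaps it — only the 111.31 mm² overlap (of its 243.00 mm²) is removed, clipping the outline — area = 38.19 mm²; the 18×22 cube at (2, 5) contributes its full rectangle (area 396.00 mm²); After the difference (first − rest): starting from that combined region (38.19 mm²), the 18×22 cube at (2, 5) partially overlaps it — only the 2.61 mm² overlap (of its 396.00 mm²) is removed, clipping the outline — area = 35.59 mm². Overall, the cross-section has 2 separate islands. Net area = 35.59 mm².

35.59 mm²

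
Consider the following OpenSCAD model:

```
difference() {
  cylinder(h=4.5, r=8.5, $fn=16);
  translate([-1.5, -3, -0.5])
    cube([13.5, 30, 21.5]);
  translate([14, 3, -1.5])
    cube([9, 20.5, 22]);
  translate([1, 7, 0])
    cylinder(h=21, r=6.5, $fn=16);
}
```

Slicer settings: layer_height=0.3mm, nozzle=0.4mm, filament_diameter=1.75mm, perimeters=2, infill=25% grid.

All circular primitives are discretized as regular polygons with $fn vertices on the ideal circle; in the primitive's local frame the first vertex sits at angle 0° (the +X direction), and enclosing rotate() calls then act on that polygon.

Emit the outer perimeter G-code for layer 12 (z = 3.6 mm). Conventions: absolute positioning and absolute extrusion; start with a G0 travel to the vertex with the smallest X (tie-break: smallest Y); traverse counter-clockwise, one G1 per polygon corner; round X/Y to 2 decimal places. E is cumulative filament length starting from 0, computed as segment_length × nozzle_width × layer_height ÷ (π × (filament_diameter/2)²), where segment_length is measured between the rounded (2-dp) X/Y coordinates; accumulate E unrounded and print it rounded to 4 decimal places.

G0 X-8.50 Y0.00 Z3.60
G1 X-7.85 Y-3.25 E0.1654
G1 X-6.01 Y-6.01 E0.3308
G1 X-3.25 Y-7.85 E0.4963
G1 X0.00 Y-8.50 E0.6617
G1 X3.25 Y-7.85 E0.8270
G1 X6.01 Y-6.01 E0.9925
G1 X7.85 Y-3.25 E1.1580
G1 X7.90 Y-3.00 E1.1707
G1 X-1.50 Y-3.00 E1.6397
G1 X-1.50 Y1.00 E1.8393
G1 X-3.60 Y2.40 E1.9652
G1 X-5.01 Y4.51 E2.0918
G1 X-5.39 Y6.43 E2.1894
G1 X-6.01 Y6.01 E2.2268
G1 X-7.85 Y3.25 E2.3923
G1 X-8.50 Y0.00 E2.5577

At z = 3.6 mm: the r=8.5 cylinder contributes a regular 16-gon of circumradius 8.5; the 13.5×30 cube at (-1.5, -3) contributes its full rectangle; the cube at (14, 3) (footprint 9×20.5) is included at this height; the r=6.5 cylinder at (1, 7) gives a regular 16-gon of circumradius 6.5 (constant along its height); After the difference (first − rest): starting from the r=8.5 cylinder, the 13.5×30 cube at (-1.5, -3) partially overlaps it — only the 96.93 mm² overlap (of its 405.00 mm²) is removed, clipping the outline; the 9×20.5 cube at (14, 3) misses the remaining region (no effect); the r=6.5 cylinder at (1, 7) partially overlaps it — only the 18.78 mm² overlap (of its 129.35 mm²) is removed, clipping the outline — 1 connected region. The outline is a single polygon with 16 vertices. Extrusion per mm of travel: 0.4 × 0.3 / (π × 0.875²) = 0.049890. Accumulating E over each segment gives final E = 2.5577.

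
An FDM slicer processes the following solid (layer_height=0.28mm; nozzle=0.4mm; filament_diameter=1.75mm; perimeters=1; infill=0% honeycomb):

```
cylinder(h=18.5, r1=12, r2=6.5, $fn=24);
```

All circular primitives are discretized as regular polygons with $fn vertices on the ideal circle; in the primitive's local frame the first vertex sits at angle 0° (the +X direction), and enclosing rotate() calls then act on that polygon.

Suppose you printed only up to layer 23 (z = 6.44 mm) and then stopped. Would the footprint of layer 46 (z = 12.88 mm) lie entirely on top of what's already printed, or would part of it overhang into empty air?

Compare the two slices. At z = 6.44: the cone contributes a regular 24-gon of circumradius 10.085 (interpolated between r1=12 and r2=6.5 at t=0.348) (area = (24/2)·10.085²·sin(360°/24) = 315.91 mm²). At z = 12.88: the cone contributes a regular 24-gon of circumradius 8.171 (interpolated between r1=12 and r2=6.5 at t=0.696) (area = (24/2)·8.171²·sin(360°/24) = 207.35 mm²). Checking containment: the cross-section at z = 12.88 is a subset of the cross-section at z = 6.44.

entirely on top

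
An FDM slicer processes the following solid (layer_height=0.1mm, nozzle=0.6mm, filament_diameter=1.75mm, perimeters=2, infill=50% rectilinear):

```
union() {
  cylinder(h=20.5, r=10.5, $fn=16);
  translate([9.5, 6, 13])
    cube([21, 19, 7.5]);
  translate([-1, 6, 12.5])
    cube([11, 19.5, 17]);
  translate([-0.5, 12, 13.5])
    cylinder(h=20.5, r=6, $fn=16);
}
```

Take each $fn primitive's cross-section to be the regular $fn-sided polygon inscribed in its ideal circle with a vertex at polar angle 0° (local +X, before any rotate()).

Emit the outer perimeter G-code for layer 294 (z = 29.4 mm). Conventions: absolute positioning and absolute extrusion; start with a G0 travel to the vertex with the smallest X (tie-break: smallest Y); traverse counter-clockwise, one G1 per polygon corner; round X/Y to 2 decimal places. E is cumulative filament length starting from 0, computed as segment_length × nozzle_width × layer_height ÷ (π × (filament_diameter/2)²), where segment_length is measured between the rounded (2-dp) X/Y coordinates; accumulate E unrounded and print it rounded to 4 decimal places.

G0 X-6.50 Y12.00 Z29.40
G1 X-6.04 Y9.70 E0.0585
G1 X-4.74 Y7.76 E0.1168
G1 X-2.80 Y6.46 E0.1750
G1 X-1.00 Y6.10 E0.2208
G1 X-1.00 Y6.00 E0.2233
G1 X10.00 Y6.00 E0.4977
G1 X10.00 Y25.50 E0.9841
G1 X-1.00 Y25.50 E1.2585
G1 X-1.00 Y17.90 E1.4481
G1 X-2.80 Y17.54 E1.4939
G1 X-4.74 Y16.24 E1.5522
G1 X-6.04 Y14.30 E1.6104
G1 X-6.50 Y12.00 E1.6689

At z = 29.4 mm: the cylinder is absent (z outside [0, 20.5]); the cube at (9.5, 6) is absent (z outside [13, 20.5]); the cube at (-1, 6) is present — its section is the full 11×19.5 rectangle; the r=6 cylinder at (-0.5, 12) contributes a regular 16-gon of circumradius 6; Combining (union): the regions partially overlap (shared area 61.06 mm²), so overlapping operands fuse into one piece — 1 connected region. The outline is a single polygon with 13 vertices. Extrusion per mm of travel: 0.6 × 0.1 / (π × 0.875²) = 0.024945. Accumulating E over each segment gives final E = 1.6689.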